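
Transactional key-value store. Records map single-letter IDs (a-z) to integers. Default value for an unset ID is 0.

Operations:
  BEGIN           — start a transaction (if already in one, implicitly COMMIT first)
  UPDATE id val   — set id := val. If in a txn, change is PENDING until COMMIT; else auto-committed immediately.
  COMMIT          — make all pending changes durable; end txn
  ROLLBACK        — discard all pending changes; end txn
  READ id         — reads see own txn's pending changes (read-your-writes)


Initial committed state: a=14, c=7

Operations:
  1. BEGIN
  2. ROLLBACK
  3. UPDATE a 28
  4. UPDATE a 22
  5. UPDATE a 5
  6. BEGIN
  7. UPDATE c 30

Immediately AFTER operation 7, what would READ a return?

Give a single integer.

Initial committed: {a=14, c=7}
Op 1: BEGIN: in_txn=True, pending={}
Op 2: ROLLBACK: discarded pending []; in_txn=False
Op 3: UPDATE a=28 (auto-commit; committed a=28)
Op 4: UPDATE a=22 (auto-commit; committed a=22)
Op 5: UPDATE a=5 (auto-commit; committed a=5)
Op 6: BEGIN: in_txn=True, pending={}
Op 7: UPDATE c=30 (pending; pending now {c=30})
After op 7: visible(a) = 5 (pending={c=30}, committed={a=5, c=7})

Answer: 5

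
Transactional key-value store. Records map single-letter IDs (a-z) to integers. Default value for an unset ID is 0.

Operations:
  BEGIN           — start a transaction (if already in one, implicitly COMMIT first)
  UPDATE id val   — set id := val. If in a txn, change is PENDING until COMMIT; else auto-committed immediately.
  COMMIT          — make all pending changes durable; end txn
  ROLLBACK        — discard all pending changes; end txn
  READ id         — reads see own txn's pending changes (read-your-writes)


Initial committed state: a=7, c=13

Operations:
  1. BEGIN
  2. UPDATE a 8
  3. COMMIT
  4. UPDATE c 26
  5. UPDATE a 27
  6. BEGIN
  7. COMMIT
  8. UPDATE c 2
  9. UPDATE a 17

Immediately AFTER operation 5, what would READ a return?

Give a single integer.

Answer: 27

Derivation:
Initial committed: {a=7, c=13}
Op 1: BEGIN: in_txn=True, pending={}
Op 2: UPDATE a=8 (pending; pending now {a=8})
Op 3: COMMIT: merged ['a'] into committed; committed now {a=8, c=13}
Op 4: UPDATE c=26 (auto-commit; committed c=26)
Op 5: UPDATE a=27 (auto-commit; committed a=27)
After op 5: visible(a) = 27 (pending={}, committed={a=27, c=26})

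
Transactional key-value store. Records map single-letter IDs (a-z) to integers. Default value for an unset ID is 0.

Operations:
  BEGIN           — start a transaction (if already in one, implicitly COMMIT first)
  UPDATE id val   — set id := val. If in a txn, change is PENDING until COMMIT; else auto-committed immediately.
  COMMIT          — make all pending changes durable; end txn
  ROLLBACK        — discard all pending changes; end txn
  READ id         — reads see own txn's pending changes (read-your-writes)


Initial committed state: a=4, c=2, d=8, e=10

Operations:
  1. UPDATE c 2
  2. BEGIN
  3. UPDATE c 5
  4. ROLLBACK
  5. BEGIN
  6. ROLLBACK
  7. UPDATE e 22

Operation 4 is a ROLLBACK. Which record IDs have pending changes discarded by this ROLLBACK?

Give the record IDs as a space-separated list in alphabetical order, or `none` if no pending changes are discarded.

Initial committed: {a=4, c=2, d=8, e=10}
Op 1: UPDATE c=2 (auto-commit; committed c=2)
Op 2: BEGIN: in_txn=True, pending={}
Op 3: UPDATE c=5 (pending; pending now {c=5})
Op 4: ROLLBACK: discarded pending ['c']; in_txn=False
Op 5: BEGIN: in_txn=True, pending={}
Op 6: ROLLBACK: discarded pending []; in_txn=False
Op 7: UPDATE e=22 (auto-commit; committed e=22)
ROLLBACK at op 4 discards: ['c']

Answer: c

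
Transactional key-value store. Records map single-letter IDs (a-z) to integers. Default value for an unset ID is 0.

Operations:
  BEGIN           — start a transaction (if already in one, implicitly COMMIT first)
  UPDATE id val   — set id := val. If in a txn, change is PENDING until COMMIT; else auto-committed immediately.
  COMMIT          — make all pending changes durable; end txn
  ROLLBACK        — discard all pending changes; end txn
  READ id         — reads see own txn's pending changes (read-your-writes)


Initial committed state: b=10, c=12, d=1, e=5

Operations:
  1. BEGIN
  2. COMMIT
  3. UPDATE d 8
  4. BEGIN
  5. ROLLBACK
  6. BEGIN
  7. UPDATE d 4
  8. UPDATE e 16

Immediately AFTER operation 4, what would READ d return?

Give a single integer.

Answer: 8

Derivation:
Initial committed: {b=10, c=12, d=1, e=5}
Op 1: BEGIN: in_txn=True, pending={}
Op 2: COMMIT: merged [] into committed; committed now {b=10, c=12, d=1, e=5}
Op 3: UPDATE d=8 (auto-commit; committed d=8)
Op 4: BEGIN: in_txn=True, pending={}
After op 4: visible(d) = 8 (pending={}, committed={b=10, c=12, d=8, e=5})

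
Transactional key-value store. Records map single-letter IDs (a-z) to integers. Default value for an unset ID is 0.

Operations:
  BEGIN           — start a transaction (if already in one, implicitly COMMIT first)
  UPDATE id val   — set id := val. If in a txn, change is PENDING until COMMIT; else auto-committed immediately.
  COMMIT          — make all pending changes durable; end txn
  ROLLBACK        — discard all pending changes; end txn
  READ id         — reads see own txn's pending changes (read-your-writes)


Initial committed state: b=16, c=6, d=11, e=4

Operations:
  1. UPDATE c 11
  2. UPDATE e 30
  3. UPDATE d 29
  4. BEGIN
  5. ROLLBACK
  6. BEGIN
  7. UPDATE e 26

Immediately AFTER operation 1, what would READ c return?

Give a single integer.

Initial committed: {b=16, c=6, d=11, e=4}
Op 1: UPDATE c=11 (auto-commit; committed c=11)
After op 1: visible(c) = 11 (pending={}, committed={b=16, c=11, d=11, e=4})

Answer: 11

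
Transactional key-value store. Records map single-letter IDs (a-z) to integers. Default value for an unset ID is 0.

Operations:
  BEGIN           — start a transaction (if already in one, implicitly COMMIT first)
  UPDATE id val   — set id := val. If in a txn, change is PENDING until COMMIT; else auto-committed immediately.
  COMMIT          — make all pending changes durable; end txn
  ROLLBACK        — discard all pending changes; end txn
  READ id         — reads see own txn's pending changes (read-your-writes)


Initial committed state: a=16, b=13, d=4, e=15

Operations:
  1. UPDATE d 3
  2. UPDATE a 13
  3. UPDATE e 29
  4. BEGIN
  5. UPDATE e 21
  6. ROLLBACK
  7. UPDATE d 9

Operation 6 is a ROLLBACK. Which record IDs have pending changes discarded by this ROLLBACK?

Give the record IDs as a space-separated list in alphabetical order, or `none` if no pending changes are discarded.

Initial committed: {a=16, b=13, d=4, e=15}
Op 1: UPDATE d=3 (auto-commit; committed d=3)
Op 2: UPDATE a=13 (auto-commit; committed a=13)
Op 3: UPDATE e=29 (auto-commit; committed e=29)
Op 4: BEGIN: in_txn=True, pending={}
Op 5: UPDATE e=21 (pending; pending now {e=21})
Op 6: ROLLBACK: discarded pending ['e']; in_txn=False
Op 7: UPDATE d=9 (auto-commit; committed d=9)
ROLLBACK at op 6 discards: ['e']

Answer: e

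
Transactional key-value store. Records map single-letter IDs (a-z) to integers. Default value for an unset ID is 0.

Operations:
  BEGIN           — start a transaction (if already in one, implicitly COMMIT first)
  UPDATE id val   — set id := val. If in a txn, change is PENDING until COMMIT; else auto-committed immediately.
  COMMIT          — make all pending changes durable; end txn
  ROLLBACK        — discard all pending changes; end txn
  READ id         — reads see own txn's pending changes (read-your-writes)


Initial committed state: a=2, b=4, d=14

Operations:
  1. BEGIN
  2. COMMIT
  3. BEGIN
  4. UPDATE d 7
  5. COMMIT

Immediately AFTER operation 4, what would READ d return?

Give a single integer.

Answer: 7

Derivation:
Initial committed: {a=2, b=4, d=14}
Op 1: BEGIN: in_txn=True, pending={}
Op 2: COMMIT: merged [] into committed; committed now {a=2, b=4, d=14}
Op 3: BEGIN: in_txn=True, pending={}
Op 4: UPDATE d=7 (pending; pending now {d=7})
After op 4: visible(d) = 7 (pending={d=7}, committed={a=2, b=4, d=14})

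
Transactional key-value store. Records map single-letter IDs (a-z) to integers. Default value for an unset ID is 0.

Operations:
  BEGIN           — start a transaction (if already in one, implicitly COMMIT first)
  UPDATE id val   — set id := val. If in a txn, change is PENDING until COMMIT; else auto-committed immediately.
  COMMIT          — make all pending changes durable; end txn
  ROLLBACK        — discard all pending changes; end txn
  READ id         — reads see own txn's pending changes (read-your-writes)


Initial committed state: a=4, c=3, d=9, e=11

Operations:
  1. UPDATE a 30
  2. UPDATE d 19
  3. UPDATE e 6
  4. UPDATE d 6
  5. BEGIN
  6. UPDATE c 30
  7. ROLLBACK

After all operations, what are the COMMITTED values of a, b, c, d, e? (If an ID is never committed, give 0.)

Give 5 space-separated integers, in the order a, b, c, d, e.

Answer: 30 0 3 6 6

Derivation:
Initial committed: {a=4, c=3, d=9, e=11}
Op 1: UPDATE a=30 (auto-commit; committed a=30)
Op 2: UPDATE d=19 (auto-commit; committed d=19)
Op 3: UPDATE e=6 (auto-commit; committed e=6)
Op 4: UPDATE d=6 (auto-commit; committed d=6)
Op 5: BEGIN: in_txn=True, pending={}
Op 6: UPDATE c=30 (pending; pending now {c=30})
Op 7: ROLLBACK: discarded pending ['c']; in_txn=False
Final committed: {a=30, c=3, d=6, e=6}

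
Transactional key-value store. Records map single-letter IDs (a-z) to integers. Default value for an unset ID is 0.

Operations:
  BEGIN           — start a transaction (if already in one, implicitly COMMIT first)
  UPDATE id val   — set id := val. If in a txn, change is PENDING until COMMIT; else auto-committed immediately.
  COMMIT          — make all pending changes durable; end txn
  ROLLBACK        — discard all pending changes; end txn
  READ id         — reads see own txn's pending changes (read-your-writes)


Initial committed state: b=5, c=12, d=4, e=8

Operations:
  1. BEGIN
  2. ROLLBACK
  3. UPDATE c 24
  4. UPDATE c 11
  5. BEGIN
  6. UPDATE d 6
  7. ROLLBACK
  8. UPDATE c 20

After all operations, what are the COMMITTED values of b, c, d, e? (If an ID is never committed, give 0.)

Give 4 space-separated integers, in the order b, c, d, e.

Initial committed: {b=5, c=12, d=4, e=8}
Op 1: BEGIN: in_txn=True, pending={}
Op 2: ROLLBACK: discarded pending []; in_txn=False
Op 3: UPDATE c=24 (auto-commit; committed c=24)
Op 4: UPDATE c=11 (auto-commit; committed c=11)
Op 5: BEGIN: in_txn=True, pending={}
Op 6: UPDATE d=6 (pending; pending now {d=6})
Op 7: ROLLBACK: discarded pending ['d']; in_txn=False
Op 8: UPDATE c=20 (auto-commit; committed c=20)
Final committed: {b=5, c=20, d=4, e=8}

Answer: 5 20 4 8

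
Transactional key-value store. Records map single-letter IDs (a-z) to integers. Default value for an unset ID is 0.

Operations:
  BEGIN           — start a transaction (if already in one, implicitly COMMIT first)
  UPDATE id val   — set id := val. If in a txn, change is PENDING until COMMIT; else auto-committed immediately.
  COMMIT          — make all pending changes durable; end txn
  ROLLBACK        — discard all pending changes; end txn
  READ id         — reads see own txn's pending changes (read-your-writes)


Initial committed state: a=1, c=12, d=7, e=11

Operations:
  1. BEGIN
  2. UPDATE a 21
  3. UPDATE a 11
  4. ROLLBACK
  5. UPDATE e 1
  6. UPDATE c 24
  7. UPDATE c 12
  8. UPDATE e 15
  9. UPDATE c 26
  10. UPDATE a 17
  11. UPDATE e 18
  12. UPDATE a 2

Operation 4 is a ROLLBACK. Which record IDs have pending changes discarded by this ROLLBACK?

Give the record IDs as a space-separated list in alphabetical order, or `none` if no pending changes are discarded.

Answer: a

Derivation:
Initial committed: {a=1, c=12, d=7, e=11}
Op 1: BEGIN: in_txn=True, pending={}
Op 2: UPDATE a=21 (pending; pending now {a=21})
Op 3: UPDATE a=11 (pending; pending now {a=11})
Op 4: ROLLBACK: discarded pending ['a']; in_txn=False
Op 5: UPDATE e=1 (auto-commit; committed e=1)
Op 6: UPDATE c=24 (auto-commit; committed c=24)
Op 7: UPDATE c=12 (auto-commit; committed c=12)
Op 8: UPDATE e=15 (auto-commit; committed e=15)
Op 9: UPDATE c=26 (auto-commit; committed c=26)
Op 10: UPDATE a=17 (auto-commit; committed a=17)
Op 11: UPDATE e=18 (auto-commit; committed e=18)
Op 12: UPDATE a=2 (auto-commit; committed a=2)
ROLLBACK at op 4 discards: ['a']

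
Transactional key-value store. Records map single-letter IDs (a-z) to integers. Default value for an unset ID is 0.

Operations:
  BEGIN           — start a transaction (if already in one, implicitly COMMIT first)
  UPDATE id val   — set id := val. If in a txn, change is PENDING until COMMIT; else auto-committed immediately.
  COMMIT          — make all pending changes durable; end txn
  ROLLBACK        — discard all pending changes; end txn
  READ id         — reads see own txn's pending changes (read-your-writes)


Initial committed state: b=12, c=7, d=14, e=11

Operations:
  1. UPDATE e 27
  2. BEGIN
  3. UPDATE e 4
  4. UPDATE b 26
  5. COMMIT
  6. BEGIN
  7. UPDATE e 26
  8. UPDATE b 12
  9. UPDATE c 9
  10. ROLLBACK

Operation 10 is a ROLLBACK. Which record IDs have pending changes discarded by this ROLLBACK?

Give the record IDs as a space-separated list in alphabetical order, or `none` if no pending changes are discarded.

Answer: b c e

Derivation:
Initial committed: {b=12, c=7, d=14, e=11}
Op 1: UPDATE e=27 (auto-commit; committed e=27)
Op 2: BEGIN: in_txn=True, pending={}
Op 3: UPDATE e=4 (pending; pending now {e=4})
Op 4: UPDATE b=26 (pending; pending now {b=26, e=4})
Op 5: COMMIT: merged ['b', 'e'] into committed; committed now {b=26, c=7, d=14, e=4}
Op 6: BEGIN: in_txn=True, pending={}
Op 7: UPDATE e=26 (pending; pending now {e=26})
Op 8: UPDATE b=12 (pending; pending now {b=12, e=26})
Op 9: UPDATE c=9 (pending; pending now {b=12, c=9, e=26})
Op 10: ROLLBACK: discarded pending ['b', 'c', 'e']; in_txn=False
ROLLBACK at op 10 discards: ['b', 'c', 'e']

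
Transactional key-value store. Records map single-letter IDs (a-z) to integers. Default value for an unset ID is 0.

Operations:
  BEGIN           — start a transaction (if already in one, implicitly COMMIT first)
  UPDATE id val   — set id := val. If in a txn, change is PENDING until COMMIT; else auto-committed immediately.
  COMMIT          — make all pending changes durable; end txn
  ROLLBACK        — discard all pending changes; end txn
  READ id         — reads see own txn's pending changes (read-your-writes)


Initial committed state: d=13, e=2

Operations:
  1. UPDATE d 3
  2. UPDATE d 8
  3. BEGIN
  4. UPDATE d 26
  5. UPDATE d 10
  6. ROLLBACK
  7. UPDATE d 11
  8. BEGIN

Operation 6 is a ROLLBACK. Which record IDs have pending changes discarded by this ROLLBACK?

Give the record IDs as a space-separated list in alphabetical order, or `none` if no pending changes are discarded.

Initial committed: {d=13, e=2}
Op 1: UPDATE d=3 (auto-commit; committed d=3)
Op 2: UPDATE d=8 (auto-commit; committed d=8)
Op 3: BEGIN: in_txn=True, pending={}
Op 4: UPDATE d=26 (pending; pending now {d=26})
Op 5: UPDATE d=10 (pending; pending now {d=10})
Op 6: ROLLBACK: discarded pending ['d']; in_txn=False
Op 7: UPDATE d=11 (auto-commit; committed d=11)
Op 8: BEGIN: in_txn=True, pending={}
ROLLBACK at op 6 discards: ['d']

Answer: d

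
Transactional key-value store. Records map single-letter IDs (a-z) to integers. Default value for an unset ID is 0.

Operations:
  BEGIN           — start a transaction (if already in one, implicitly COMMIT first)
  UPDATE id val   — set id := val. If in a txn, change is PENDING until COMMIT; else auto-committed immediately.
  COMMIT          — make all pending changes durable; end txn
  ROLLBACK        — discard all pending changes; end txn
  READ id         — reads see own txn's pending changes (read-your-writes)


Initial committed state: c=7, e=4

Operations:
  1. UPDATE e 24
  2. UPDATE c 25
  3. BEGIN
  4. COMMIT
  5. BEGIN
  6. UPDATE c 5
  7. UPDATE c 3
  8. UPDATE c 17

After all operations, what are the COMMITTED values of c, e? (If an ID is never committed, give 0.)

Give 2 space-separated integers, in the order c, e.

Initial committed: {c=7, e=4}
Op 1: UPDATE e=24 (auto-commit; committed e=24)
Op 2: UPDATE c=25 (auto-commit; committed c=25)
Op 3: BEGIN: in_txn=True, pending={}
Op 4: COMMIT: merged [] into committed; committed now {c=25, e=24}
Op 5: BEGIN: in_txn=True, pending={}
Op 6: UPDATE c=5 (pending; pending now {c=5})
Op 7: UPDATE c=3 (pending; pending now {c=3})
Op 8: UPDATE c=17 (pending; pending now {c=17})
Final committed: {c=25, e=24}

Answer: 25 24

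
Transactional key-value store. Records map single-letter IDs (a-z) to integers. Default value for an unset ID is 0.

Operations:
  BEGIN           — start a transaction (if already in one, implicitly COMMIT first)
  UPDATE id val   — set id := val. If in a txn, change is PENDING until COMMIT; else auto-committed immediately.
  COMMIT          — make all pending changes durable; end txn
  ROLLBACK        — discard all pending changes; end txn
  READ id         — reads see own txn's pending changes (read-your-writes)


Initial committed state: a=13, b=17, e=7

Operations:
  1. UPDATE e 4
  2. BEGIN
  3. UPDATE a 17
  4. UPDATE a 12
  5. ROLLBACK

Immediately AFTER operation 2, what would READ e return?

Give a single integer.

Initial committed: {a=13, b=17, e=7}
Op 1: UPDATE e=4 (auto-commit; committed e=4)
Op 2: BEGIN: in_txn=True, pending={}
After op 2: visible(e) = 4 (pending={}, committed={a=13, b=17, e=4})

Answer: 4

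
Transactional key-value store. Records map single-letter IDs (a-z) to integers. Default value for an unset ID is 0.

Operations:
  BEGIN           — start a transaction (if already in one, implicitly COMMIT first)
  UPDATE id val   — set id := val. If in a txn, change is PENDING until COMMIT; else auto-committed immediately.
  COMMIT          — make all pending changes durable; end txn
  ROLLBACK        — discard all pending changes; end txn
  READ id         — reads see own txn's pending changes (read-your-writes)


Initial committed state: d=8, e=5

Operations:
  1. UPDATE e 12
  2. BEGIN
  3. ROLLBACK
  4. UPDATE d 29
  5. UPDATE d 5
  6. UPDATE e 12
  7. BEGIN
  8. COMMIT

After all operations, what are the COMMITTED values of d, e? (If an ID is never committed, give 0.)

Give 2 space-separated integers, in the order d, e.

Initial committed: {d=8, e=5}
Op 1: UPDATE e=12 (auto-commit; committed e=12)
Op 2: BEGIN: in_txn=True, pending={}
Op 3: ROLLBACK: discarded pending []; in_txn=False
Op 4: UPDATE d=29 (auto-commit; committed d=29)
Op 5: UPDATE d=5 (auto-commit; committed d=5)
Op 6: UPDATE e=12 (auto-commit; committed e=12)
Op 7: BEGIN: in_txn=True, pending={}
Op 8: COMMIT: merged [] into committed; committed now {d=5, e=12}
Final committed: {d=5, e=12}

Answer: 5 12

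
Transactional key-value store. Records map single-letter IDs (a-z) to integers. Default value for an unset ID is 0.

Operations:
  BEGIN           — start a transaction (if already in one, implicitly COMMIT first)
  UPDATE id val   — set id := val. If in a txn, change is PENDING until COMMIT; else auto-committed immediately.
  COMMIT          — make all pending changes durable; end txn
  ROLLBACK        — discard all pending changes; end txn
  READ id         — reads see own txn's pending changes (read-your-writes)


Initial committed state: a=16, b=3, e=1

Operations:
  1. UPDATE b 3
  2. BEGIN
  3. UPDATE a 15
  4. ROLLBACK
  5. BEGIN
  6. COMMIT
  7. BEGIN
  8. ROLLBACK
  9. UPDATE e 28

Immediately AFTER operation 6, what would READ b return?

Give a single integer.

Answer: 3

Derivation:
Initial committed: {a=16, b=3, e=1}
Op 1: UPDATE b=3 (auto-commit; committed b=3)
Op 2: BEGIN: in_txn=True, pending={}
Op 3: UPDATE a=15 (pending; pending now {a=15})
Op 4: ROLLBACK: discarded pending ['a']; in_txn=False
Op 5: BEGIN: in_txn=True, pending={}
Op 6: COMMIT: merged [] into committed; committed now {a=16, b=3, e=1}
After op 6: visible(b) = 3 (pending={}, committed={a=16, b=3, e=1})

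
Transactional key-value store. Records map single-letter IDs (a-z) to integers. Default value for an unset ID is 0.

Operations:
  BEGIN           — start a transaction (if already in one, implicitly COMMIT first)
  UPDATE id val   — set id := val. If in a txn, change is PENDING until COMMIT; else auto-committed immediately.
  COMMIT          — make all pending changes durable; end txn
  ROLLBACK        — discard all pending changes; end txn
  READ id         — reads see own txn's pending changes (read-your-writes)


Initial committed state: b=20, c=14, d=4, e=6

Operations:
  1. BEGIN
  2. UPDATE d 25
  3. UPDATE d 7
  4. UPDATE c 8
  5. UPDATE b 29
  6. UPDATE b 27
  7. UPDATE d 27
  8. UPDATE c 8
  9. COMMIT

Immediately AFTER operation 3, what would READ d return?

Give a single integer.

Answer: 7

Derivation:
Initial committed: {b=20, c=14, d=4, e=6}
Op 1: BEGIN: in_txn=True, pending={}
Op 2: UPDATE d=25 (pending; pending now {d=25})
Op 3: UPDATE d=7 (pending; pending now {d=7})
After op 3: visible(d) = 7 (pending={d=7}, committed={b=20, c=14, d=4, e=6})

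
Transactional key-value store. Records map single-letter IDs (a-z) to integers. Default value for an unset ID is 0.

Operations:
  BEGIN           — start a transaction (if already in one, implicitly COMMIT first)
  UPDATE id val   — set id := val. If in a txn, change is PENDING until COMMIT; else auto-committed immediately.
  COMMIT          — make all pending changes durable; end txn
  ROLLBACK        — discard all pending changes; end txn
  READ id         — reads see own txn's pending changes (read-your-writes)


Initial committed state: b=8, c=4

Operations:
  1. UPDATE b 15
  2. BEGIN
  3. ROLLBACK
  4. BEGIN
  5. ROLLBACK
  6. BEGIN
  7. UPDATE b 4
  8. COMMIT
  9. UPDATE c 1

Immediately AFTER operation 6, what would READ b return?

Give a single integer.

Initial committed: {b=8, c=4}
Op 1: UPDATE b=15 (auto-commit; committed b=15)
Op 2: BEGIN: in_txn=True, pending={}
Op 3: ROLLBACK: discarded pending []; in_txn=False
Op 4: BEGIN: in_txn=True, pending={}
Op 5: ROLLBACK: discarded pending []; in_txn=False
Op 6: BEGIN: in_txn=True, pending={}
After op 6: visible(b) = 15 (pending={}, committed={b=15, c=4})

Answer: 15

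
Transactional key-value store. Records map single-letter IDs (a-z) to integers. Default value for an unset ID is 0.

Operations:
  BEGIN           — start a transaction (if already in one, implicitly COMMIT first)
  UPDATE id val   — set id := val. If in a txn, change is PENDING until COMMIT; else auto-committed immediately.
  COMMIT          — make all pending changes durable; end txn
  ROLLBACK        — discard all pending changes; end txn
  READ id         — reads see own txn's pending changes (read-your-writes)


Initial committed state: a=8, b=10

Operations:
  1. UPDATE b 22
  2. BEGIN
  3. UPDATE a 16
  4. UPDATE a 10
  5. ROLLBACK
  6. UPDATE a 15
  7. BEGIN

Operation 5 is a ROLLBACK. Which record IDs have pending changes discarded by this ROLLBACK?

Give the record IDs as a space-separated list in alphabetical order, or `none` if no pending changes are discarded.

Answer: a

Derivation:
Initial committed: {a=8, b=10}
Op 1: UPDATE b=22 (auto-commit; committed b=22)
Op 2: BEGIN: in_txn=True, pending={}
Op 3: UPDATE a=16 (pending; pending now {a=16})
Op 4: UPDATE a=10 (pending; pending now {a=10})
Op 5: ROLLBACK: discarded pending ['a']; in_txn=False
Op 6: UPDATE a=15 (auto-commit; committed a=15)
Op 7: BEGIN: in_txn=True, pending={}
ROLLBACK at op 5 discards: ['a']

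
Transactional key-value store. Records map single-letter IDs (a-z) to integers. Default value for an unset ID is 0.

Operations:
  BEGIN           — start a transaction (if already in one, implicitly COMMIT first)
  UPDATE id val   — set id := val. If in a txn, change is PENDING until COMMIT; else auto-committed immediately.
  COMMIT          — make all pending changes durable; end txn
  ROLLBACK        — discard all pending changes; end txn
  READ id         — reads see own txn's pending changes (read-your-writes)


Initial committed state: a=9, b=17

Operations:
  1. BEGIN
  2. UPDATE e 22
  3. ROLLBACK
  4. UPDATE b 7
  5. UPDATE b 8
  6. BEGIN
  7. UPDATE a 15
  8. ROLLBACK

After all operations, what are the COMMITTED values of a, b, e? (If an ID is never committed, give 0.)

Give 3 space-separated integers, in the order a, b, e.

Answer: 9 8 0

Derivation:
Initial committed: {a=9, b=17}
Op 1: BEGIN: in_txn=True, pending={}
Op 2: UPDATE e=22 (pending; pending now {e=22})
Op 3: ROLLBACK: discarded pending ['e']; in_txn=False
Op 4: UPDATE b=7 (auto-commit; committed b=7)
Op 5: UPDATE b=8 (auto-commit; committed b=8)
Op 6: BEGIN: in_txn=True, pending={}
Op 7: UPDATE a=15 (pending; pending now {a=15})
Op 8: ROLLBACK: discarded pending ['a']; in_txn=False
Final committed: {a=9, b=8}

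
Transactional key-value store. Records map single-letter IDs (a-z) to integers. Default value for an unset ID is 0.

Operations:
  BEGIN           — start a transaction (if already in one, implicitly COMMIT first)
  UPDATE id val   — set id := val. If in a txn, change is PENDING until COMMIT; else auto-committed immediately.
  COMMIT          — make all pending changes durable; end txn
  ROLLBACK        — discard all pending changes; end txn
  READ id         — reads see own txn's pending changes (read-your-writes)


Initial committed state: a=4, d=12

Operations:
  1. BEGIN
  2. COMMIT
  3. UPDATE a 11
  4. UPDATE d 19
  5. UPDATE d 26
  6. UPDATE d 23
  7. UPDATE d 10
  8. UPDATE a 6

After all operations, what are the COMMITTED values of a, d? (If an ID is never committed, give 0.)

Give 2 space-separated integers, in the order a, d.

Initial committed: {a=4, d=12}
Op 1: BEGIN: in_txn=True, pending={}
Op 2: COMMIT: merged [] into committed; committed now {a=4, d=12}
Op 3: UPDATE a=11 (auto-commit; committed a=11)
Op 4: UPDATE d=19 (auto-commit; committed d=19)
Op 5: UPDATE d=26 (auto-commit; committed d=26)
Op 6: UPDATE d=23 (auto-commit; committed d=23)
Op 7: UPDATE d=10 (auto-commit; committed d=10)
Op 8: UPDATE a=6 (auto-commit; committed a=6)
Final committed: {a=6, d=10}

Answer: 6 10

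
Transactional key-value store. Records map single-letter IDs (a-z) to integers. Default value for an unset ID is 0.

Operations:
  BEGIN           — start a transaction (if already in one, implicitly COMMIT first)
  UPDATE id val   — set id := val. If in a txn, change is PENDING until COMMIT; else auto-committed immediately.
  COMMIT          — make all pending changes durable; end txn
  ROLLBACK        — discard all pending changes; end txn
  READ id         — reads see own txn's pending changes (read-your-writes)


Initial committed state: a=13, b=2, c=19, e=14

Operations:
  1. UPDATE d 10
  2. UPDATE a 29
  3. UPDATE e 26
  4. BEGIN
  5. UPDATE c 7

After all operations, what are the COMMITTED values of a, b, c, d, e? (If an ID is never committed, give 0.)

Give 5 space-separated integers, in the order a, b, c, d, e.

Initial committed: {a=13, b=2, c=19, e=14}
Op 1: UPDATE d=10 (auto-commit; committed d=10)
Op 2: UPDATE a=29 (auto-commit; committed a=29)
Op 3: UPDATE e=26 (auto-commit; committed e=26)
Op 4: BEGIN: in_txn=True, pending={}
Op 5: UPDATE c=7 (pending; pending now {c=7})
Final committed: {a=29, b=2, c=19, d=10, e=26}

Answer: 29 2 19 10 26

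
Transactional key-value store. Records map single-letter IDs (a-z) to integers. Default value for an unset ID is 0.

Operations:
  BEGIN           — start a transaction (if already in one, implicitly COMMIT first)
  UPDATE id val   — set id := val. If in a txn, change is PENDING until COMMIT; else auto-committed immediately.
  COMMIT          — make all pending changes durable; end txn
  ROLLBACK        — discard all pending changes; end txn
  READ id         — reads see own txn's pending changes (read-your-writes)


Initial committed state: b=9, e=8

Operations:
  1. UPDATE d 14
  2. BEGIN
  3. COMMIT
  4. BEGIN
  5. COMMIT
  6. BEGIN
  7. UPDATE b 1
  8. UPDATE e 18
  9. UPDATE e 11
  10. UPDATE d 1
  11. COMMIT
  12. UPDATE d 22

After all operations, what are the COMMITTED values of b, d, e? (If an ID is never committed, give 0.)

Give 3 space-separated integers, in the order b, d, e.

Initial committed: {b=9, e=8}
Op 1: UPDATE d=14 (auto-commit; committed d=14)
Op 2: BEGIN: in_txn=True, pending={}
Op 3: COMMIT: merged [] into committed; committed now {b=9, d=14, e=8}
Op 4: BEGIN: in_txn=True, pending={}
Op 5: COMMIT: merged [] into committed; committed now {b=9, d=14, e=8}
Op 6: BEGIN: in_txn=True, pending={}
Op 7: UPDATE b=1 (pending; pending now {b=1})
Op 8: UPDATE e=18 (pending; pending now {b=1, e=18})
Op 9: UPDATE e=11 (pending; pending now {b=1, e=11})
Op 10: UPDATE d=1 (pending; pending now {b=1, d=1, e=11})
Op 11: COMMIT: merged ['b', 'd', 'e'] into committed; committed now {b=1, d=1, e=11}
Op 12: UPDATE d=22 (auto-commit; committed d=22)
Final committed: {b=1, d=22, e=11}

Answer: 1 22 11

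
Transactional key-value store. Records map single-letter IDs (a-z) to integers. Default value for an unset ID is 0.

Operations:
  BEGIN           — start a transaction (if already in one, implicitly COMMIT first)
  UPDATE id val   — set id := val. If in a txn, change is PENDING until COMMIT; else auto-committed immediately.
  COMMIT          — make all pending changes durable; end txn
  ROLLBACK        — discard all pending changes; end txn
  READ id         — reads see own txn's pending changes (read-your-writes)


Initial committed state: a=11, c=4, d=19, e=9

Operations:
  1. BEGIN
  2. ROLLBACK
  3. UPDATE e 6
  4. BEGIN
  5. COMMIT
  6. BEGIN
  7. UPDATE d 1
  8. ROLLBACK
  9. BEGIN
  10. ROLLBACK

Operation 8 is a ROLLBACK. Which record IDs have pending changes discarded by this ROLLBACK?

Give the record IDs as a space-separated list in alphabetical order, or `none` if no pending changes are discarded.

Answer: d

Derivation:
Initial committed: {a=11, c=4, d=19, e=9}
Op 1: BEGIN: in_txn=True, pending={}
Op 2: ROLLBACK: discarded pending []; in_txn=False
Op 3: UPDATE e=6 (auto-commit; committed e=6)
Op 4: BEGIN: in_txn=True, pending={}
Op 5: COMMIT: merged [] into committed; committed now {a=11, c=4, d=19, e=6}
Op 6: BEGIN: in_txn=True, pending={}
Op 7: UPDATE d=1 (pending; pending now {d=1})
Op 8: ROLLBACK: discarded pending ['d']; in_txn=False
Op 9: BEGIN: in_txn=True, pending={}
Op 10: ROLLBACK: discarded pending []; in_txn=False
ROLLBACK at op 8 discards: ['d']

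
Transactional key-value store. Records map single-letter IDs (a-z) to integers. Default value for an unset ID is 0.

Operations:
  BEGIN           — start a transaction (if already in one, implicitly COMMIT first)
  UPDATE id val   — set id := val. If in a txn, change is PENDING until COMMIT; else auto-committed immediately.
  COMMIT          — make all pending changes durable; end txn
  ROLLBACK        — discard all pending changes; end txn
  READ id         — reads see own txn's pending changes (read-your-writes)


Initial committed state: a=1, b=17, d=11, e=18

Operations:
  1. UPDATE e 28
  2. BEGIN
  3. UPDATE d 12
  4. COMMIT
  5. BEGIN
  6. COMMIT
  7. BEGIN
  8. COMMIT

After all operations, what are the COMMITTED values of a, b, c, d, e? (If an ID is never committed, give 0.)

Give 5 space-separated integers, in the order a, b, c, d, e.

Initial committed: {a=1, b=17, d=11, e=18}
Op 1: UPDATE e=28 (auto-commit; committed e=28)
Op 2: BEGIN: in_txn=True, pending={}
Op 3: UPDATE d=12 (pending; pending now {d=12})
Op 4: COMMIT: merged ['d'] into committed; committed now {a=1, b=17, d=12, e=28}
Op 5: BEGIN: in_txn=True, pending={}
Op 6: COMMIT: merged [] into committed; committed now {a=1, b=17, d=12, e=28}
Op 7: BEGIN: in_txn=True, pending={}
Op 8: COMMIT: merged [] into committed; committed now {a=1, b=17, d=12, e=28}
Final committed: {a=1, b=17, d=12, e=28}

Answer: 1 17 0 12 28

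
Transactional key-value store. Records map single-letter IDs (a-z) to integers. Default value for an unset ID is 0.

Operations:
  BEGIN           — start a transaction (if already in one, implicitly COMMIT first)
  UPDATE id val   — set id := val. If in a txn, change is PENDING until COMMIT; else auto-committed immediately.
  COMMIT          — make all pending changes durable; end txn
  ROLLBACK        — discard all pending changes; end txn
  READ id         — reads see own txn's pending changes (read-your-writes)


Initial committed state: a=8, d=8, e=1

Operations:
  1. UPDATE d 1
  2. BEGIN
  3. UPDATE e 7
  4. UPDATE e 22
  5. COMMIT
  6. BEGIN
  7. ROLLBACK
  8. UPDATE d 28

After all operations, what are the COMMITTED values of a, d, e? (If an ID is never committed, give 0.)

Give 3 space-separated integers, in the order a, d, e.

Initial committed: {a=8, d=8, e=1}
Op 1: UPDATE d=1 (auto-commit; committed d=1)
Op 2: BEGIN: in_txn=True, pending={}
Op 3: UPDATE e=7 (pending; pending now {e=7})
Op 4: UPDATE e=22 (pending; pending now {e=22})
Op 5: COMMIT: merged ['e'] into committed; committed now {a=8, d=1, e=22}
Op 6: BEGIN: in_txn=True, pending={}
Op 7: ROLLBACK: discarded pending []; in_txn=False
Op 8: UPDATE d=28 (auto-commit; committed d=28)
Final committed: {a=8, d=28, e=22}

Answer: 8 28 22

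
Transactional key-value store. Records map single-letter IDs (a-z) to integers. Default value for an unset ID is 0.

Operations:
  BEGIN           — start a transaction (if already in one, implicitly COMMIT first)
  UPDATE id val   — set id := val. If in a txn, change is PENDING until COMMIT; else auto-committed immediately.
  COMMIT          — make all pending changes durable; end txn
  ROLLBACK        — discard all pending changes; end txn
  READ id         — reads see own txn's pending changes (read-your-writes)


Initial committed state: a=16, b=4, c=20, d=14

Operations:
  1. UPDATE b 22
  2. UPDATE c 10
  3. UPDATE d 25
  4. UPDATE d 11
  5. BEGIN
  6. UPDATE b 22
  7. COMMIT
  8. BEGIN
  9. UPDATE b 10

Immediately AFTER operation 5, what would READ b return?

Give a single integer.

Answer: 22

Derivation:
Initial committed: {a=16, b=4, c=20, d=14}
Op 1: UPDATE b=22 (auto-commit; committed b=22)
Op 2: UPDATE c=10 (auto-commit; committed c=10)
Op 3: UPDATE d=25 (auto-commit; committed d=25)
Op 4: UPDATE d=11 (auto-commit; committed d=11)
Op 5: BEGIN: in_txn=True, pending={}
After op 5: visible(b) = 22 (pending={}, committed={a=16, b=22, c=10, d=11})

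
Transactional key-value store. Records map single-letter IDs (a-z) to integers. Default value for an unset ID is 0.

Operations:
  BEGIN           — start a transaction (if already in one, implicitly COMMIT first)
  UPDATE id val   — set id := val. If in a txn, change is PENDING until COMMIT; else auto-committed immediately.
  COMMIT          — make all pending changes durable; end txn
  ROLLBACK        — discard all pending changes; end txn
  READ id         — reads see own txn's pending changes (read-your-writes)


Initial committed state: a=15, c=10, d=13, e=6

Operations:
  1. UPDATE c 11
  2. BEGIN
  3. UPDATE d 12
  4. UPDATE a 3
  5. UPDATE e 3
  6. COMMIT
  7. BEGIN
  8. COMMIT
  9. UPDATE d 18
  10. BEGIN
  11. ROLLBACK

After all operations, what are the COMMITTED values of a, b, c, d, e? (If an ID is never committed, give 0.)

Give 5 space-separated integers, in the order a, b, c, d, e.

Initial committed: {a=15, c=10, d=13, e=6}
Op 1: UPDATE c=11 (auto-commit; committed c=11)
Op 2: BEGIN: in_txn=True, pending={}
Op 3: UPDATE d=12 (pending; pending now {d=12})
Op 4: UPDATE a=3 (pending; pending now {a=3, d=12})
Op 5: UPDATE e=3 (pending; pending now {a=3, d=12, e=3})
Op 6: COMMIT: merged ['a', 'd', 'e'] into committed; committed now {a=3, c=11, d=12, e=3}
Op 7: BEGIN: in_txn=True, pending={}
Op 8: COMMIT: merged [] into committed; committed now {a=3, c=11, d=12, e=3}
Op 9: UPDATE d=18 (auto-commit; committed d=18)
Op 10: BEGIN: in_txn=True, pending={}
Op 11: ROLLBACK: discarded pending []; in_txn=False
Final committed: {a=3, c=11, d=18, e=3}

Answer: 3 0 11 18 3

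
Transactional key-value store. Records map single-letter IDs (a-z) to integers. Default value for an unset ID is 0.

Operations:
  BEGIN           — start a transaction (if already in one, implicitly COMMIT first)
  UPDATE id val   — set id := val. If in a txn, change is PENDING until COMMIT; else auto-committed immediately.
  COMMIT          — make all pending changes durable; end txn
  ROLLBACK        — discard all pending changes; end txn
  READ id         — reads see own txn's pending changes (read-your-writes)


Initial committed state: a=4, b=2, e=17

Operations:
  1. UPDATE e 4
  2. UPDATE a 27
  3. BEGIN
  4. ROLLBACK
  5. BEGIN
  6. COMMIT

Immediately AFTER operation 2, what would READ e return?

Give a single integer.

Answer: 4

Derivation:
Initial committed: {a=4, b=2, e=17}
Op 1: UPDATE e=4 (auto-commit; committed e=4)
Op 2: UPDATE a=27 (auto-commit; committed a=27)
After op 2: visible(e) = 4 (pending={}, committed={a=27, b=2, e=4})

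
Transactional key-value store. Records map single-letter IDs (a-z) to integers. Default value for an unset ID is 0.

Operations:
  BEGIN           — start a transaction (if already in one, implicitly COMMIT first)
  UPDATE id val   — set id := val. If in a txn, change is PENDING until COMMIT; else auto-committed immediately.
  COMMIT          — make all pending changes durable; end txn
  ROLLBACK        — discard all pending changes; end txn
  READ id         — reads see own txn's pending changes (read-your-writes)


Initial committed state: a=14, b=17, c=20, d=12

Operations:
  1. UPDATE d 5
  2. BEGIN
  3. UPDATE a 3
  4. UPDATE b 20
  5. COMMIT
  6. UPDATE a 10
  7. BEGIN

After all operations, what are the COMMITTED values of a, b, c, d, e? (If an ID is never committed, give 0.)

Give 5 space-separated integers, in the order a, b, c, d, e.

Answer: 10 20 20 5 0

Derivation:
Initial committed: {a=14, b=17, c=20, d=12}
Op 1: UPDATE d=5 (auto-commit; committed d=5)
Op 2: BEGIN: in_txn=True, pending={}
Op 3: UPDATE a=3 (pending; pending now {a=3})
Op 4: UPDATE b=20 (pending; pending now {a=3, b=20})
Op 5: COMMIT: merged ['a', 'b'] into committed; committed now {a=3, b=20, c=20, d=5}
Op 6: UPDATE a=10 (auto-commit; committed a=10)
Op 7: BEGIN: in_txn=True, pending={}
Final committed: {a=10, b=20, c=20, d=5}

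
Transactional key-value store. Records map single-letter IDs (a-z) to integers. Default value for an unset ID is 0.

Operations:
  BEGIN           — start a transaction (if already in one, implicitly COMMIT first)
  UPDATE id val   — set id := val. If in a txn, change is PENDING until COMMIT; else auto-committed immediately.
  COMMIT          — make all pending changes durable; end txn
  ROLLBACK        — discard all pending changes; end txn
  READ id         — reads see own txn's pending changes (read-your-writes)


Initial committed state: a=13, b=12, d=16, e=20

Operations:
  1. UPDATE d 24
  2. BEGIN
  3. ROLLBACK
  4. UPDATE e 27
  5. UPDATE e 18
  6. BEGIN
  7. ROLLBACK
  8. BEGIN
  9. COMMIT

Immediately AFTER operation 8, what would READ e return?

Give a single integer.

Answer: 18

Derivation:
Initial committed: {a=13, b=12, d=16, e=20}
Op 1: UPDATE d=24 (auto-commit; committed d=24)
Op 2: BEGIN: in_txn=True, pending={}
Op 3: ROLLBACK: discarded pending []; in_txn=False
Op 4: UPDATE e=27 (auto-commit; committed e=27)
Op 5: UPDATE e=18 (auto-commit; committed e=18)
Op 6: BEGIN: in_txn=True, pending={}
Op 7: ROLLBACK: discarded pending []; in_txn=False
Op 8: BEGIN: in_txn=True, pending={}
After op 8: visible(e) = 18 (pending={}, committed={a=13, b=12, d=24, e=18})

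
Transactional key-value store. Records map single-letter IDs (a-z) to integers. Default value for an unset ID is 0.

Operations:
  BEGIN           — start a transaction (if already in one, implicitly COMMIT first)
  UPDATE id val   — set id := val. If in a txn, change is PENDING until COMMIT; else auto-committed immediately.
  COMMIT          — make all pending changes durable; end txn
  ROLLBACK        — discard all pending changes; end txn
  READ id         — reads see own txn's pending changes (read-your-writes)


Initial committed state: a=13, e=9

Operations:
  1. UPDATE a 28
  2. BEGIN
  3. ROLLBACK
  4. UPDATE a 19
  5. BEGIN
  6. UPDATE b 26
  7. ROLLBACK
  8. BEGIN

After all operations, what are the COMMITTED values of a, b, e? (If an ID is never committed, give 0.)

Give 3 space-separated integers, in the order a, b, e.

Initial committed: {a=13, e=9}
Op 1: UPDATE a=28 (auto-commit; committed a=28)
Op 2: BEGIN: in_txn=True, pending={}
Op 3: ROLLBACK: discarded pending []; in_txn=False
Op 4: UPDATE a=19 (auto-commit; committed a=19)
Op 5: BEGIN: in_txn=True, pending={}
Op 6: UPDATE b=26 (pending; pending now {b=26})
Op 7: ROLLBACK: discarded pending ['b']; in_txn=False
Op 8: BEGIN: in_txn=True, pending={}
Final committed: {a=19, e=9}

Answer: 19 0 9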